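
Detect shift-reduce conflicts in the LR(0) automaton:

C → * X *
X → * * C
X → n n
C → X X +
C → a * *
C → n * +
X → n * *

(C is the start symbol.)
Yes — I24: [C → * X * .] vs [X → * . * C]

A shift-reduce conflict occurs when an LR(0) state has both:
  - a complete (reduce) item [A → α .] (dot at the end), and
  - a shift item [B → β . c γ] (dot before a terminal).

Augment with C' → C and build the canonical LR(0) collection (I0 = CLOSURE({[C' → . C]}), then GOTO on every symbol after a dot until no new states appear). It has 25 states:
  I0: { [C → . * X *], [C → . X X +], [C → . a * *], [C → . n * +], [C' → . C], [X → . * * C], [X → . n * *], [X → . n n] }  — shift
  I1: { [C → * . X *], [X → * . * C], [X → . * * C], [X → . n * *], [X → . n n] }  — shift
  I2: { [C' → C .] }  — accept
  I3: { [C → X . X +], [X → . * * C], [X → . n * *], [X → . n n] }  — shift
  I4: { [C → a . * *] }  — shift
  I5: { [C → n . * +], [X → n . * *], [X → n . n] }  — shift
  I6: { [C → n * . +], [X → n * . *] }  — shift
  I7: { [X → n n .] }  — reduce
  I8: { [X → n * * .] }  — reduce
  I9: { [C → n * + .] }  — reduce
  I10: { [C → a * . *] }  — shift
  I11: { [C → a * * .] }  — reduce
  I12: { [X → * . * C] }  — shift
  I13: { [C → X X . +] }  — shift
  I14: { [X → n . * *], [X → n . n] }  — shift
  I15: { [X → n * . *] }  — shift
  I16: { [C → X X + .] }  — reduce
  I17: { [C → . * X *], [C → . X X +], [C → . a * *], [C → . n * +], [X → * * . C], [X → . * * C], [X → . n * *], [X → . n n] }  — shift
  I18: { [X → * * C .] }  — reduce
  I19: { [C → . * X *], [C → . X X +], [C → . a * *], [C → . n * +], [X → * * . C], [X → * . * C], [X → . * * C], [X → . n * *], [X → . n n] }  — shift
  I20: { [C → * X . *] }  — shift
  I21: { [C → * X * .] }  — reduce
  I22: { [C → * . X *], [C → . * X *], [C → . X X +], [C → . a * *], [C → . n * +], [X → * * . C], [X → * . * C], [X → . * * C], [X → . n * *], [X → . n n] }  — shift
  I23: { [C → * X . *], [C → X . X +], [X → . * * C], [X → . n * *], [X → . n n] }  — shift
  I24: { [C → * X * .], [X → * . * C] }  — shift, reduce

I24 contains reduce item [C → * X * .] and shift item [X → * . * C] — shift-reduce conflict.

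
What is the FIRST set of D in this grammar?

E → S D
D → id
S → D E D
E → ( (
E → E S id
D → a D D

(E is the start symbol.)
{ 'a', 'id' }

From D → id:
  - id is a terminal: add 'id' and stop
From D → a D D:
  - a is a terminal: add 'a' and stop

Collecting: FIRST(D) = { 'a', 'id' }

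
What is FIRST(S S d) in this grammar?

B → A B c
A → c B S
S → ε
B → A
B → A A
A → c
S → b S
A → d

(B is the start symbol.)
{ 'b', 'd' }

FIRST sets of the non-terminals involved (from the grammar, by fixed-point iteration):
  FIRST(S) = { 'b', ε }

To compute FIRST(S S d), process the symbols left to right:
Symbol S is a non-terminal. Add FIRST(S) \ {ε} = { 'b' }
S is nullable (ε ∈ FIRST(S)), continue to the next symbol.
Symbol S is a non-terminal. Add FIRST(S) \ {ε} = { 'b' }
S is nullable (ε ∈ FIRST(S)), continue to the next symbol.
Symbol d is a terminal. Add 'd' and stop.
FIRST(S S d) = { 'b', 'd' }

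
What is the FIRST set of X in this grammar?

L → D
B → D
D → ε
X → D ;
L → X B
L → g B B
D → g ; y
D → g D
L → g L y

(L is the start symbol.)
To compute FIRST(X), examine every production with X on the left-hand side, reading each right-hand side left to right until a non-nullable symbol is reached.

FIRST sets of the other non-terminals involved (by the same procedure, iterated to a fixed point):
  FIRST(D) = { 'g', ε }

From X → D ;:
  - D is a non-terminal: add FIRST(D) \ {ε} = { 'g' }
    D is nullable, so continue to the next symbol
  - ';' is a terminal: add ';' and stop

Collecting: FIRST(X) = { ';', 'g' }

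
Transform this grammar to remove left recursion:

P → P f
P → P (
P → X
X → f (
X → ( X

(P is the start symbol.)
P is directly left-recursive. The standard transformation for
  A → A α₁ | ... | A α_m | β₁ | ... | β_n
is
  A  → β₁ A' | ... | β_n A'
  A' → α₁ A' | ... | α_m A' | ε

P → X becomes P → X P'
P → P f becomes P' → f P'
P → P ( becomes P' → ( P'
Add P' → ε

Productions for other non-terminals are unchanged:
  X → f (
  X → ( X

Resulting grammar:
P → X P'
P' → f P'
P' → ( P'
P' → ε
X → f (
X → ( X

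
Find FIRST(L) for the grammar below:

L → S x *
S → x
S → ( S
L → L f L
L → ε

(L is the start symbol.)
To compute FIRST(L), examine every production with L on the left-hand side, reading each right-hand side left to right until a non-nullable symbol is reached.

FIRST sets of the other non-terminals involved (by the same procedure, iterated to a fixed point):
  FIRST(S) = { '(', 'x' }

From L → S x *:
  - S is a non-terminal: add FIRST(S) \ {ε} = { '(', 'x' }
    S is not nullable, so stop
From L → L f L:
  - L is the symbol being defined: contributes nothing new
    L is nullable, so continue to the next symbol
  - f is a terminal: add 'f' and stop
From L → ε:
  - ε-production, so ε ∈ FIRST(L)

Collecting: FIRST(L) = { '(', 'f', 'x', ε }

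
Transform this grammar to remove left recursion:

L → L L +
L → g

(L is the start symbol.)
L → g L'
L' → L + L'
L' → ε

L is directly left-recursive. The standard transformation for
  A → A α₁ | ... | A α_m | β₁ | ... | β_n
is
  A  → β₁ A' | ... | β_n A'
  A' → α₁ A' | ... | α_m A' | ε

L → g becomes L → g L'
L → L L + becomes L' → L + L'
Add L' → ε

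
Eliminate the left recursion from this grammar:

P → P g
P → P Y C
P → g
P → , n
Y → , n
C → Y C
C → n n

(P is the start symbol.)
P is directly left-recursive. The standard transformation for
  A → A α₁ | ... | A α_m | β₁ | ... | β_n
is
  A  → β₁ A' | ... | β_n A'
  A' → α₁ A' | ... | α_m A' | ε

P → g becomes P → g P'
P → , n becomes P → , n P'
P → P g becomes P' → g P'
P → P Y C becomes P' → Y C P'
Add P' → ε

Productions for other non-terminals are unchanged:
  Y → , n
  C → Y C
  C → n n

Resulting grammar:
P → g P'
P → , n P'
P' → g P'
P' → Y C P'
P' → ε
Y → , n
C → Y C
C → n n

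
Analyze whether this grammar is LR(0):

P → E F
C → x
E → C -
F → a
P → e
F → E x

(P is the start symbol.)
A grammar is LR(0) if no state in the canonical LR(0) collection has:
  - both a shift item (dot before a terminal) and a complete item (shift-reduce conflict), or
  - two or more complete items (reduce-reduce conflict; the accept item [P' → P .] counts as a complete item here).

Augment with P' → P and build the canonical LR(0) collection (I0 = CLOSURE({[P' → . P]}), then GOTO on every symbol after a dot until no new states appear). It has 11 states:
  I0: { [C → . x], [E → . C -], [P → . E F], [P → . e], [P' → . P] }  — shift
  I1: { [E → C . -] }  — shift
  I2: { [C → . x], [E → . C -], [F → . E x], [F → . a], [P → E . F] }  — shift
  I3: { [P' → P .] }  — accept
  I4: { [P → e .] }  — reduce
  I5: { [C → x .] }  — reduce
  I6: { [F → E . x] }  — shift
  I7: { [P → E F .] }  — reduce
  I8: { [F → a .] }  — reduce
  I9: { [F → E x .] }  — reduce
  I10: { [E → C - .] }  — reduce

Every state is either a pure shift/goto state or contains exactly one complete item and nothing to shift — no conflicts. The grammar is LR(0).

Answer: Yes, the grammar is LR(0)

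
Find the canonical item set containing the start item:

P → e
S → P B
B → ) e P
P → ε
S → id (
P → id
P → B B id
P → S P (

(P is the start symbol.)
{ [B → . ) e P], [P → . B B id], [P → . S P (], [P → . e], [P → . id], [P → .], [P' → . P], [S → . P B], [S → . id (] }

First, augment the grammar with P' → P
I₀ = CLOSURE({ [P' → . P] }):
  [P' → . P] has the dot before P: add [P → . e], [P → .], [P → . id], [P → . B B id], [P → . S P (]
  [P → . B B id] has the dot before B: add [B → . ) e P]
  [P → . S P (] has the dot before S: add [S → . P B], [S → . id (]
No further items can be added.

I₀ = { [B → . ) e P], [P → . B B id], [P → . S P (], [P → . e], [P → . id], [P → .], [P' → . P], [S → . P B], [S → . id (] }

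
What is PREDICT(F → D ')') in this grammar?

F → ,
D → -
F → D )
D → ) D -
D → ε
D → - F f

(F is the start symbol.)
PREDICT(F → D ')') = (FIRST(RHS) \ {ε}) ∪ (FOLLOW(F) if ε ∈ FIRST(RHS), i.e. RHS ⇒* ε)
FIRST(D) = { ')', '-', ε }
FIRST(D ')') = { ')', '-' }
ε ∉ FIRST(D ')'), so FOLLOW(F) is not added.
PREDICT(F → D ')') = { ')', '-' }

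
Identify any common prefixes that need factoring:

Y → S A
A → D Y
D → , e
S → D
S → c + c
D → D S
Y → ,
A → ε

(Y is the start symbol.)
No, left-factoring is not needed

Left-factoring is needed when two productions for the same non-terminal
share a common prefix on the right-hand side.

Productions for Y:
  Y → S A
  Y → ,
Productions for A:
  A → D Y
  A → ε
Productions for D:
  D → , e
  D → D S
Productions for S:
  S → D
  S → c + c

No common prefixes found.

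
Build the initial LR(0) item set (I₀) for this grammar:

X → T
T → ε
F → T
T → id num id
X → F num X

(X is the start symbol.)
First, augment the grammar with X' → X
I₀ = CLOSURE({ [X' → . X] }):
  [X' → . X] has the dot before X: add [X → . T], [X → . F num X]
  [X → . T] has the dot before T: add [T → .], [T → . id num id]
  [X → . F num X] has the dot before F: add [F → . T]
No further items can be added.

I₀ = { [F → . T], [T → . id num id], [T → .], [X → . F num X], [X → . T], [X' → . X] }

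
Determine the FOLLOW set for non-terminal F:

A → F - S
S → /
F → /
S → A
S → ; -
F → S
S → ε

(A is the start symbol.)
{ '-' }

In A → F - S: F is followed by '-' S, add FIRST('-' S) \ {ε} = { '-' }

Taking the union: FOLLOW(F) = { '-' }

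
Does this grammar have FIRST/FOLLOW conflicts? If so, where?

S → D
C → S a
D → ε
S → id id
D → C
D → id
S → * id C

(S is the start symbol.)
Nullable non-terminals: D, S.
FIRST sets used below: FIRST(C) = { '*', 'a', 'id' }, FIRST(D) = { '*', 'a', 'id', ε }

D: nullable alternative(s) D → ε; FOLLOW(D) = { $, 'a' }
  D → ε: FIRST \ {ε} = { } — this is the only nullable alternative, skip
  D → C: FIRST \ {ε} = { '*', 'a', 'id' } — overlaps FOLLOW(D) on { 'a' }: CONFLICT
  D → id: FIRST \ {ε} = { 'id' } — disjoint from FOLLOW(D)

S: nullable alternative(s) S → D; FOLLOW(S) = { $, 'a' }
  S → D: FIRST \ {ε} = { '*', 'a', 'id' } — this is the only nullable alternative, skip
  S → id id: FIRST \ {ε} = { 'id' } — disjoint from FOLLOW(S)
  S → * id C: FIRST \ {ε} = { '*' } — disjoint from FOLLOW(S)

C has no nullable alternative, so no FIRST/FOLLOW check is needed there.

So the grammar has 1 FIRST/FOLLOW conflict (marked CONFLICT above).

Answer: Yes. D → C with FOLLOW(D) on { 'a' }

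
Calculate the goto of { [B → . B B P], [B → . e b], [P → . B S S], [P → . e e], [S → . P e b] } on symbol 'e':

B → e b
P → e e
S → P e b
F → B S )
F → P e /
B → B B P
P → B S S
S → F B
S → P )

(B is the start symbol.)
{ [B → e . b], [P → e . e] }

GOTO(I, 'e') = CLOSURE({ [A → αX.β] : [A → α.Xβ] ∈ I, X = 'e' })

Items with dot before 'e', with the dot advanced:
  [B → . e b] → [B → e . b]
  [P → . e e] → [P → e . e]
Closure adds nothing (no advanced item has the dot before a non-terminal).

GOTO = { [B → e . b], [P → e . e] }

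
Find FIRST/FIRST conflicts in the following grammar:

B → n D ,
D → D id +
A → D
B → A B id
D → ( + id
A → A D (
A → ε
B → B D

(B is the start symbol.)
FIRST sets of the non-terminals at (or reachable through a nullable prefix from) the front of some alternative:
  FIRST(A) = { '(', ε }
  FIRST(B) = { '(', 'n' }
  FIRST(D) = { '(' }

Productions for B:
  B → n D ,: FIRST = { 'n' }
  B → A B id: FIRST = { '(', 'n' }
  B → B D: FIRST = { '(', 'n' }
Productions for D:
  D → D id +: FIRST = { '(' }
  D → ( + id: FIRST = { '(' }
Productions for A:
  A → D: FIRST = { '(' }
  A → A D (: FIRST = { '(' }
  A → ε: FIRST = { ε }

Conflict for B: B → n D , and B → A B id
  Overlap: { 'n' }
Conflict for B: B → n D , and B → B D
  Overlap: { 'n' }
Conflict for B: B → A B id and B → B D
  Overlap: { '(', 'n' }
Conflict for D: D → D id + and D → ( + id
  Overlap: { '(' }
Conflict for A: A → D and A → A D (
  Overlap: { '(' }

Answer: Yes. B → n D ',' / B → A B id on { 'n' }; B → n D ',' / B → B D on { 'n' }; B → A B id / B → B D on { '(', 'n' }; D → D id '+' / D → '(' '+' id on { '(' }; A → D / A → A D '(' on { '(' }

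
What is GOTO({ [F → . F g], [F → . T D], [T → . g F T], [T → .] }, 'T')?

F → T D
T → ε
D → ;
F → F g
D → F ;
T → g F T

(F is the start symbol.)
{ [D → . ;], [D → . F ;], [F → . F g], [F → . T D], [F → T . D], [T → . g F T], [T → .] }

GOTO(I, 'T') = CLOSURE({ [A → αX.β] : [A → α.Xβ] ∈ I, X = 'T' })

Items with dot before 'T', with the dot advanced:
  [F → . T D] → [F → T . D]
Closure of the advanced items:
  [F → T . D] has the dot before D: add [D → . ;], [D → . F ;]
  [D → . F ;] has the dot before F: add [F → . T D], [F → . F g]
  [F → . T D] has the dot before T: add [T → .], [T → . g F T]

GOTO = { [D → . ;], [D → . F ;], [F → . F g], [F → . T D], [F → T . D], [T → . g F T], [T → .] }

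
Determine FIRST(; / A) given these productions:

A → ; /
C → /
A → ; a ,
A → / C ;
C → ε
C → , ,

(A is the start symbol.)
To compute FIRST(; / A), process the symbols left to right:
Symbol ; is a terminal. Add ';' and stop.
FIRST(; / A) = { ';' }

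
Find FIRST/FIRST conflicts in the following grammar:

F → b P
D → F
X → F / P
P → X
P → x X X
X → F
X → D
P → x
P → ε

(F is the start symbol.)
FIRST sets of the non-terminals at (or reachable through a nullable prefix from) the front of some alternative:
  FIRST(F) = { 'b' }
  FIRST(D) = { 'b' }
  FIRST(X) = { 'b' }

Productions for X:
  X → F / P: FIRST = { 'b' }
  X → F: FIRST = { 'b' }
  X → D: FIRST = { 'b' }
Productions for P:
  P → X: FIRST = { 'b' }
  P → x X X: FIRST = { 'x' }
  P → x: FIRST = { 'x' }
  P → ε: FIRST = { ε }
F, D have only one production, so no FIRST/FIRST conflict is possible there.

Conflict for X: X → F / P and X → F
  Overlap: { 'b' }
Conflict for X: X → F / P and X → D
  Overlap: { 'b' }
Conflict for X: X → F and X → D
  Overlap: { 'b' }
Conflict for P: P → x X X and P → x
  Overlap: { 'x' }

Answer: Yes. X → F '/' P / X → F on { 'b' }; X → F '/' P / X → D on { 'b' }; X → F / X → D on { 'b' }; P → x X X / P → x on { 'x' }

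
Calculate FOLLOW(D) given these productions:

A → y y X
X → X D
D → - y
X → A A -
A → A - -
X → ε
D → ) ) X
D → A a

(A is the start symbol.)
{ $, ')', '-', 'a', 'y' }

In X → X D: D is at the end, add FOLLOW(X)

The FOLLOW sets referred to above (computed the same way, to a fixed point):
  FOLLOW(X) = { $, ')', '-', 'a', 'y' }

Taking the union: FOLLOW(D) = { $, ')', '-', 'a', 'y' }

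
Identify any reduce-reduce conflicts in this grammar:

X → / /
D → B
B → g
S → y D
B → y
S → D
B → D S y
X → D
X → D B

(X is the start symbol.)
Augment with X' → X and build the canonical LR(0) collection (I0 = CLOSURE({[X' → . X]}), then GOTO on every symbol after a dot until no new states appear). It has 14 states:
  I0: { [B → . D S y], [B → . g], [B → . y], [D → . B], [X → . / /], [X → . D B], [X → . D], [X' → . X] }  — shift
  I1: { [X → / . /] }  — shift
  I2: { [D → B .] }  — reduce
  I3: { [B → . D S y], [B → . g], [B → . y], [B → D . S y], [D → . B], [S → . D], [S → . y D], [X → D . B], [X → D .] }  — shift, reduce
  I4: { [X' → X .] }  — accept
  I5: { [B → g .] }  — reduce
  I6: { [B → y .] }  — reduce
  I7: { [D → B .], [X → D B .] }  — 2 reduces
  I8: { [B → . D S y], [B → . g], [B → . y], [B → D . S y], [D → . B], [S → . D], [S → . y D], [S → D .] }  — shift, reduce
  I9: { [B → D S . y] }  — shift
  I10: { [B → . D S y], [B → . g], [B → . y], [B → y .], [D → . B], [S → y . D] }  — shift, reduce
  I11: { [B → . D S y], [B → . g], [B → . y], [B → D . S y], [D → . B], [S → . D], [S → . y D], [S → y D .] }  — shift, reduce
  I12: { [B → D S y .] }  — reduce
  I13: { [X → / / .] }  — reduce

I7 contains complete items [D → B .], [X → D B .] — reduce-reduce conflict.

Answer: Yes — I7: [D → B .] vs [X → D B .]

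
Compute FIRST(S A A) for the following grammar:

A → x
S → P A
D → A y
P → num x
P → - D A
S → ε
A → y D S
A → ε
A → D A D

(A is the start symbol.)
FIRST sets of the non-terminals involved (from the grammar, by fixed-point iteration):
  FIRST(S) = { '-', 'num', ε }
  FIRST(A) = { 'x', 'y', ε }

To compute FIRST(S A A), process the symbols left to right:
Symbol S is a non-terminal. Add FIRST(S) \ {ε} = { '-', 'num' }
S is nullable (ε ∈ FIRST(S)), continue to the next symbol.
Symbol A is a non-terminal. Add FIRST(A) \ {ε} = { 'x', 'y' }
A is nullable (ε ∈ FIRST(A)), continue to the next symbol.
Symbol A is a non-terminal. Add FIRST(A) \ {ε} = { 'x', 'y' }
A is nullable (ε ∈ FIRST(A)), continue to the next symbol.
All symbols are nullable, so ε is in the result.
FIRST(S A A) = { '-', 'num', 'x', 'y', ε }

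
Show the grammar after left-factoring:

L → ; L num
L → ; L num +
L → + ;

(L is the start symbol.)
Left-factoring transforms A → αβ₁ | αβ₂ into A → αA' and A' → β₁ | β₂
(α is the longest common prefix among the alternatives). Repeat until
no nonterminal has two alternatives with a common prefix.

Round 1: L has alternatives sharing prefix '; L num'. Introduce L': L → ; L num L'
  Add: L' → ε
  Add: L' → +

No remaining common prefixes — done.

Resulting grammar:
L → ; L num L'
L' → ε
L' → +
L → + ;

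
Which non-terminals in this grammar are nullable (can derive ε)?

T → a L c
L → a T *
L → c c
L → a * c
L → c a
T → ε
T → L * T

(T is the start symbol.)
{ 'T' }

A non-terminal is nullable if it can derive ε (the empty string): either it has an ε-production, or it has a production whose right-hand side consists entirely of nullable non-terminals.

ε-productions: T → ε
So T is immediately nullable.
No further non-terminal can be added: every production for the remaining non-terminals contains a terminal or a non-nullable non-terminal.
Nullable = { 'T' }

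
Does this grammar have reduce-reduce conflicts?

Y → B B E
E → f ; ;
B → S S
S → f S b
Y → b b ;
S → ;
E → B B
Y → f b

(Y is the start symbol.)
Augment with Y' → Y and build the canonical LR(0) collection (I0 = CLOSURE({[Y' → . Y]}), then GOTO on every symbol after a dot until no new states appear). It has 21 states:
  I0: { [B → . S S], [S → . ;], [S → . f S b], [Y → . B B E], [Y → . b b ;], [Y → . f b], [Y' → . Y] }  — shift
  I1: { [S → ; .] }  — reduce
  I2: { [B → . S S], [S → . ;], [S → . f S b], [Y → B . B E] }  — shift
  I3: { [B → S . S], [S → . ;], [S → . f S b] }  — shift
  I4: { [Y' → Y .] }  — accept
  I5: { [Y → b . b ;] }  — shift
  I6: { [S → . ;], [S → . f S b], [S → f . S b], [Y → f . b] }  — shift
  I7: { [S → f S . b] }  — shift
  I8: { [Y → f b .] }  — reduce
  I9: { [S → . ;], [S → . f S b], [S → f . S b] }  — shift
  I10: { [S → f S b .] }  — reduce
  I11: { [Y → b b . ;] }  — shift
  I12: { [Y → b b ; .] }  — reduce
  I13: { [B → S S .] }  — reduce
  I14: { [B → . S S], [E → . B B], [E → . f ; ;], [S → . ;], [S → . f S b], [Y → B B . E] }  — shift
  I15: { [B → . S S], [E → B . B], [S → . ;], [S → . f S b] }  — shift
  I16: { [Y → B B E .] }  — reduce
  I17: { [E → f . ; ;], [S → . ;], [S → . f S b], [S → f . S b] }  — shift
  I18: { [E → f ; . ;], [S → ; .] }  — shift, reduce
  I19: { [E → f ; ; .] }  — reduce
  I20: { [E → B B .] }  — reduce

No state contains more than one complete item.

Answer: No reduce-reduce conflicts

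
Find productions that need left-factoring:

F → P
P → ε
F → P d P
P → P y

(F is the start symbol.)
Yes, F has productions with common prefix 'P'

Left-factoring is needed when two productions for the same non-terminal
share a common prefix on the right-hand side.

Productions for F:
  F → P
  F → P d P
Productions for P:
  P → ε
  P → P y

Found common prefix 'P' in productions for F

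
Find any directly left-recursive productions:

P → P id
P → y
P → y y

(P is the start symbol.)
Direct left recursion occurs when N → N α for some non-terminal N (the right-hand side begins with the left-hand side itself).

P → P id: LEFT RECURSIVE (starts with P)
P → y: starts with y
P → y y: starts with y

The grammar has direct left recursion on: P.

Answer: Yes, P is left-recursive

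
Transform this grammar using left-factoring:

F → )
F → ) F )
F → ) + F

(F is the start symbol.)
F → ) F'
F' → ε
F' → F )
F' → + F

Left-factoring transforms A → αβ₁ | αβ₂ into A → αA' and A' → β₁ | β₂
(α is the longest common prefix among the alternatives). Repeat until
no nonterminal has two alternatives with a common prefix.

Round 1: F has alternatives sharing prefix ')'. Introduce F': F → ) F'
  Add: F' → ε
  Add: F' → F )
  Add: F' → + F

No remaining common prefixes — done.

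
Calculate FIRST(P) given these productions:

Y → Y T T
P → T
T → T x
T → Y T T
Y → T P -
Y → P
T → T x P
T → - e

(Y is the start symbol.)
FIRST sets of the other non-terminals involved (by the same procedure, iterated to a fixed point):
  FIRST(T) = { '-' }

From P → T:
  - T is a non-terminal: add FIRST(T) \ {ε} = { '-' }
    T is not nullable, so stop

Collecting: FIRST(P) = { '-' }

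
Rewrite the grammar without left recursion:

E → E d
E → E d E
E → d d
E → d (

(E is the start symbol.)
E → d d E'
E → d ( E'
E' → d E'
E' → d E E'
E' → ε

E is directly left-recursive. The standard transformation for
  A → A α₁ | ... | A α_m | β₁ | ... | β_n
is
  A  → β₁ A' | ... | β_n A'
  A' → α₁ A' | ... | α_m A' | ε

E → d d becomes E → d d E'
E → d ( becomes E → d ( E'
E → E d becomes E' → d E'
E → E d E becomes E' → d E E'
Add E' → ε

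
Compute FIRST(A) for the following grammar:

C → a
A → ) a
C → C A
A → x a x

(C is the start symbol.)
To compute FIRST(A), examine every production with A on the left-hand side, reading each right-hand side left to right until a non-nullable symbol is reached.

From A → ) a:
  - ')' is a terminal: add ')' and stop
From A → x a x:
  - x is a terminal: add 'x' and stop

Collecting: FIRST(A) = { ')', 'x' }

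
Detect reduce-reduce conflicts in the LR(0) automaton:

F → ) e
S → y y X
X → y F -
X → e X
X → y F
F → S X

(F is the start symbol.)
Augment with F' → F and build the canonical LR(0) collection (I0 = CLOSURE({[F' → . F]}), then GOTO on every symbol after a dot until no new states appear). It has 14 states:
  I0: { [F → . ) e], [F → . S X], [F' → . F], [S → . y y X] }  — shift
  I1: { [F → ) . e] }  — shift
  I2: { [F' → F .] }  — accept
  I3: { [F → S . X], [X → . e X], [X → . y F -], [X → . y F] }  — shift
  I4: { [S → y . y X] }  — shift
  I5: { [S → y y . X], [X → . e X], [X → . y F -], [X → . y F] }  — shift
  I6: { [S → y y X .] }  — reduce
  I7: { [X → . e X], [X → . y F -], [X → . y F], [X → e . X] }  — shift
  I8: { [F → . ) e], [F → . S X], [S → . y y X], [X → y . F -], [X → y . F] }  — shift
  I9: { [X → y F . -], [X → y F .] }  — shift, reduce
  I10: { [X → y F - .] }  — reduce
  I11: { [X → e X .] }  — reduce
  I12: { [F → S X .] }  — reduce
  I13: { [F → ) e .] }  — reduce

No state contains more than one complete item.

Answer: No reduce-reduce conflicts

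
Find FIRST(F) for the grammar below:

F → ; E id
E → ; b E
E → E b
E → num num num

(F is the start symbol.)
From F → ; E id:
  - ';' is a terminal: add ';' and stop

Collecting: FIRST(F) = { ';' }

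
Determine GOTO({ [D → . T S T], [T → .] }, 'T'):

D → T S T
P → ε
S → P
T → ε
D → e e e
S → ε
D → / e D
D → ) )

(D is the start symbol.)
GOTO(I, 'T') = CLOSURE({ [A → αX.β] : [A → α.Xβ] ∈ I, X = 'T' })

Items with dot before 'T', with the dot advanced:
  [D → . T S T] → [D → T . S T]
Closure of the advanced items:
  [D → T . S T] has the dot before S: add [S → . P], [S → .]
  [S → . P] has the dot before P: add [P → .]

GOTO = { [D → T . S T], [P → .], [S → . P], [S → .] }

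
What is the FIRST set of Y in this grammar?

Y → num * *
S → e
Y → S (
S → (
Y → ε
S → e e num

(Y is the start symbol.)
{ '(', 'e', 'num', ε }

FIRST sets of the other non-terminals involved (by the same procedure, iterated to a fixed point):
  FIRST(S) = { '(', 'e' }

From Y → num * *:
  - num is a terminal: add 'num' and stop
From Y → S (:
  - S is a non-terminal: add FIRST(S) \ {ε} = { '(', 'e' }
    S is not nullable, so stop
From Y → ε:
  - ε-production, so ε ∈ FIRST(Y)

Collecting: FIRST(Y) = { '(', 'e', 'num', ε }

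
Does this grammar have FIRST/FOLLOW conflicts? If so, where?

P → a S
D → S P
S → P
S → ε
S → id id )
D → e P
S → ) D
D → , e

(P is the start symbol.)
Yes. S → P with FOLLOW(S) on { 'a' }

Nullable non-terminals: S.
FIRST sets used below: FIRST(P) = { 'a' }

S: nullable alternative(s) S → ε; FOLLOW(S) = { $, 'a' }
  S → P: FIRST \ {ε} = { 'a' } — overlaps FOLLOW(S) on { 'a' }: CONFLICT
  S → ε: FIRST \ {ε} = { } — this is the only nullable alternative, skip
  S → id id ): FIRST \ {ε} = { 'id' } — disjoint from FOLLOW(S)
  S → ) D: FIRST \ {ε} = { ')' } — disjoint from FOLLOW(S)

D, P have no nullable alternative, so no FIRST/FOLLOW check is needed there.

So the grammar has 1 FIRST/FOLLOW conflict (marked CONFLICT above).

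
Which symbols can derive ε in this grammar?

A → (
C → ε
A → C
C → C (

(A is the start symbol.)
A non-terminal is nullable if it can derive ε (the empty string): either it has an ε-production, or it has a production whose right-hand side consists entirely of nullable non-terminals.

ε-productions: C → ε
So C is immediately nullable.
A → C: every symbol on the right is nullable, so A is nullable too.
Every non-terminal is now nullable.
Nullable = { 'A', 'C' }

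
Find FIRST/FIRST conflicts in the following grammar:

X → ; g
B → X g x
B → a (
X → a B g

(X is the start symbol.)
A FIRST/FIRST conflict occurs when two productions N → α and N → β for the same non-terminal have FIRST(α) ∩ FIRST(β) ≠ ∅ (with ε ∈ FIRST of a nullable right-hand side, so two nullable alternatives also conflict).

FIRST sets of the non-terminals at (or reachable through a nullable prefix from) the front of some alternative:
  FIRST(X) = { ';', 'a' }

Productions for X:
  X → ; g: FIRST = { ';' }
  X → a B g: FIRST = { 'a' }
Productions for B:
  B → X g x: FIRST = { ';', 'a' }
  B → a (: FIRST = { 'a' }

Conflict for B: B → X g x and B → a (
  Overlap: { 'a' }

Answer: Yes. B → X g x / B → a '(' on { 'a' }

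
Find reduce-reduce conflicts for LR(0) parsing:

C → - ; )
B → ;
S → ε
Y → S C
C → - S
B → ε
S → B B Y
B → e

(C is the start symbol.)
Yes — I1: [B → .] vs [S → .]; I8: [B → .] vs [S → .]

A reduce-reduce conflict occurs when an LR(0) state has two complete items [A → α .] and [B → β .] — both call for a reduction, and with no lookahead the parser cannot choose between them.

Augment with C' → C and build the canonical LR(0) collection (I0 = CLOSURE({[C' → . C]}), then GOTO on every symbol after a dot until no new states appear). It has 13 states:
  I0: { [C → . - ; )], [C → . - S], [C' → . C] }  — shift
  I1: { [B → . ;], [B → . e], [B → .], [C → - . ; )], [C → - . S], [S → . B B Y], [S → .] }  — shift, 2 reduces
  I2: { [C' → C .] }  — accept
  I3: { [B → ; .], [C → - ; . )] }  — shift, reduce
  I4: { [B → . ;], [B → . e], [B → .], [S → B . B Y] }  — shift, reduce
  I5: { [C → - S .] }  — reduce
  I6: { [B → e .] }  — reduce
  I7: { [B → ; .] }  — reduce
  I8: { [B → . ;], [B → . e], [B → .], [S → . B B Y], [S → .], [S → B B . Y], [Y → . S C] }  — shift, 2 reduces
  I9: { [C → . - ; )], [C → . - S], [Y → S . C] }  — shift
  I10: { [S → B B Y .] }  — reduce
  I11: { [Y → S C .] }  — reduce
  I12: { [C → - ; ) .] }  — reduce

I1 contains complete items [B → .], [S → .] — reduce-reduce conflict.
I8 contains complete items [B → .], [S → .] — reduce-reduce conflict.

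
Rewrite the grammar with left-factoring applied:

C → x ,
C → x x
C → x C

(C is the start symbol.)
Left-factoring transforms A → αβ₁ | αβ₂ into A → αA' and A' → β₁ | β₂
(α is the longest common prefix among the alternatives). Repeat until
no nonterminal has two alternatives with a common prefix.

Round 1: C has alternatives sharing prefix 'x'. Introduce C': C → x C'
  Add: C' → ,
  Add: C' → x
  Add: C' → C

No remaining common prefixes — done.

Resulting grammar:
C → x C'
C' → ,
C' → x
C' → C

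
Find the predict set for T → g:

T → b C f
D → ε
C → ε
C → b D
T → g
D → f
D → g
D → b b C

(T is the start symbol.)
{ 'g' }

PREDICT(T → g) = (FIRST(RHS) \ {ε}) ∪ (FOLLOW(T) if ε ∈ FIRST(RHS), i.e. RHS ⇒* ε)
FIRST(g) = { 'g' }
ε ∉ FIRST(g), so FOLLOW(T) is not added.
PREDICT(T → g) = { 'g' }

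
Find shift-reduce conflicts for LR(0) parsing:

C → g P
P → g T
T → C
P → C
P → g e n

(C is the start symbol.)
Augment with C' → C and build the canonical LR(0) collection (I0 = CLOSURE({[C' → . C]}), then GOTO on every symbol after a dot until no new states appear). It has 10 states:
  I0: { [C → . g P], [C' → . C] }  — shift
  I1: { [C' → C .] }  — accept
  I2: { [C → . g P], [C → g . P], [P → . C], [P → . g T], [P → . g e n] }  — shift
  I3: { [P → C .] }  — reduce
  I4: { [C → g P .] }  — reduce
  I5: { [C → . g P], [C → g . P], [P → . C], [P → . g T], [P → . g e n], [P → g . T], [P → g . e n], [T → . C] }  — shift
  I6: { [P → C .], [T → C .] }  — 2 reduces
  I7: { [P → g T .] }  — reduce
  I8: { [P → g e . n] }  — shift
  I9: { [P → g e n .] }  — reduce

No state contains both a complete item and a shift item.

Answer: No shift-reduce conflicts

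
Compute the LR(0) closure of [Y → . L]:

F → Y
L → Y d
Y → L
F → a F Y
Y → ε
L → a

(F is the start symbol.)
Start with: [Y → . L]
  [Y → . L] has the dot before L: add [L → . Y d], [L → . a]
  [L → . Y d] has the dot before Y: add [Y → .]
No further items can be added.

CLOSURE = { [L → . Y d], [L → . a], [Y → . L], [Y → .] }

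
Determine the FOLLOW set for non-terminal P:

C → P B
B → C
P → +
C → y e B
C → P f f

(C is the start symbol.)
In C → P B: P is followed by B, add FIRST(B) \ {ε} = { '+', 'y' }
In C → P f f: P is followed by f f, add FIRST(f f) \ {ε} = { 'f' }

Taking the union: FOLLOW(P) = { '+', 'f', 'y' }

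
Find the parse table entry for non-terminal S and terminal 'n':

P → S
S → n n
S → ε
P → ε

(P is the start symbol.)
S → n n

To find M[S, 'n'], we find productions for S where 'n' is in the predict set (PREDICT(N → α) = (FIRST(α) \ {ε}) ∪ (FOLLOW(N) if α ⇒* ε)).

Relevant sets:
  FOLLOW(S) = { $ }

S → n n: PREDICT = { 'n' }
  'n' is in predict set, so this production goes in M[S, 'n']
S → ε: PREDICT = { $ }

M[S, 'n'] = S → n n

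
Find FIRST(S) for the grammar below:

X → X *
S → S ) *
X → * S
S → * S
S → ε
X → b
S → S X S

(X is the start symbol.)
FIRST sets of the other non-terminals involved (by the same procedure, iterated to a fixed point):
  FIRST(X) = { '*', 'b' }

From S → S ) *:
  - S is the symbol being defined: contributes nothing new
    S is nullable, so continue to the next symbol
  - ')' is a terminal: add ')' and stop
From S → * S:
  - '*' is a terminal: add '*' and stop
From S → ε:
  - ε-production, so ε ∈ FIRST(S)
From S → S X S:
  - S is the symbol being defined: contributes nothing new
    S is nullable, so continue to the next symbol
  - X is a non-terminal: add FIRST(X) \ {ε} = { '*', 'b' }
    X is not nullable, so stop

Collecting: FIRST(S) = { ')', '*', 'b', ε }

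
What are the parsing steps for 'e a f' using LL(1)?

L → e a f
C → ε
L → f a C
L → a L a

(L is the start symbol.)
Stack is shown with the top on the left.

Stack    Input    Action
------------------------
L $      e a f $  output L → e a f
e a f $  e a f $  match 'e'
a f $    a f $    match 'a'
f $      f $      match 'f'
$        $        accept

The string is accepted.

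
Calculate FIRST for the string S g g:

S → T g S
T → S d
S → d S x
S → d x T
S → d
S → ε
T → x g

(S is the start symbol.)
{ 'd', 'g', 'x' }

FIRST sets of the non-terminals involved (from the grammar, by fixed-point iteration):
  FIRST(S) = { 'd', 'x', ε }

To compute FIRST(S g g), process the symbols left to right:
Symbol S is a non-terminal. Add FIRST(S) \ {ε} = { 'd', 'x' }
S is nullable (ε ∈ FIRST(S)), continue to the next symbol.
Symbol g is a terminal. Add 'g' and stop.
FIRST(S g g) = { 'd', 'g', 'x' }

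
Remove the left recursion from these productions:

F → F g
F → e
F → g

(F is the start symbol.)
F is directly left-recursive. The standard transformation for
  A → A α₁ | ... | A α_m | β₁ | ... | β_n
is
  A  → β₁ A' | ... | β_n A'
  A' → α₁ A' | ... | α_m A' | ε

F → e becomes F → e F'
F → g becomes F → g F'
F → F g becomes F' → g F'
Add F' → ε

Resulting grammar:
F → e F'
F → g F'
F' → g F'
F' → ε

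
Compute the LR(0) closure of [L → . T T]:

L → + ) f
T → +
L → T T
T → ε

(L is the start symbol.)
{ [L → . T T], [T → . +], [T → .] }

Start with: [L → . T T]
  [L → . T T] has the dot before T: add [T → . +], [T → .]
No further items can be added.

CLOSURE = { [L → . T T], [T → . +], [T → .] }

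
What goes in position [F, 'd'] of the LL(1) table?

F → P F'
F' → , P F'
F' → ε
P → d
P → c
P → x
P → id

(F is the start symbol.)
To find M[F, 'd'], we find productions for F where 'd' is in the predict set (PREDICT(N → α) = (FIRST(α) \ {ε}) ∪ (FOLLOW(N) if α ⇒* ε)).

Relevant sets:
  FIRST(P) = { 'c', 'd', 'id', 'x' }

F → P F': PREDICT = { 'c', 'd', 'id', 'x' }
  'd' is in predict set, so this production goes in M[F, 'd']

M[F, 'd'] = F → P F'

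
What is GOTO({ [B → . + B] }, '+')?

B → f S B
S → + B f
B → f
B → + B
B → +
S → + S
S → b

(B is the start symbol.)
GOTO(I, '+') = CLOSURE({ [A → αX.β] : [A → α.Xβ] ∈ I, X = '+' })

Items with dot before '+', with the dot advanced:
  [B → . + B] → [B → + . B]
Closure of the advanced items:
  [B → + . B] has the dot before B: add [B → . f S B], [B → . f], [B → . + B], [B → . +]

GOTO = { [B → + . B], [B → . + B], [B → . +], [B → . f S B], [B → . f] }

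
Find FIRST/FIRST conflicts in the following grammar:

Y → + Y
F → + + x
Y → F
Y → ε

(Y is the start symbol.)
Yes. Y → '+' Y / Y → F on { '+' }

FIRST sets of the non-terminals at (or reachable through a nullable prefix from) the front of some alternative:
  FIRST(F) = { '+' }

Productions for Y:
  Y → + Y: FIRST = { '+' }
  Y → F: FIRST = { '+' }
  Y → ε: FIRST = { ε }
F has only one production, so no FIRST/FIRST conflict is possible there.

Conflict for Y: Y → + Y and Y → F
  Overlap: { '+' }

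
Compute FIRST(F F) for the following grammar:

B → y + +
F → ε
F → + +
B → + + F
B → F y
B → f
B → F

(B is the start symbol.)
{ '+', ε }

FIRST sets of the non-terminals involved (from the grammar, by fixed-point iteration):
  FIRST(F) = { '+', ε }

To compute FIRST(F F), process the symbols left to right:
Symbol F is a non-terminal. Add FIRST(F) \ {ε} = { '+' }
F is nullable (ε ∈ FIRST(F)), continue to the next symbol.
Symbol F is a non-terminal. Add FIRST(F) \ {ε} = { '+' }
F is nullable (ε ∈ FIRST(F)), continue to the next symbol.
All symbols are nullable, so ε is in the result.
FIRST(F F) = { '+', ε }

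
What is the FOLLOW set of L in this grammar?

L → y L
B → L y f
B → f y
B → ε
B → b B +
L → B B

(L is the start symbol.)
{ $, 'y' }

To compute FOLLOW(L), find every occurrence of L on a right-hand side N → α L β: add FIRST(β) \ {ε}, and if β is empty or nullable also add FOLLOW(N). Iterate to a fixed point.

L is the start symbol, so $ ∈ FOLLOW(L).
In L → y L: L is at the end; this adds FOLLOW(L) to itself — nothing new
In B → L y f: L is followed by y f, add FIRST(y f) \ {ε} = { 'y' }

Taking the union: FOLLOW(L) = { $, 'y' }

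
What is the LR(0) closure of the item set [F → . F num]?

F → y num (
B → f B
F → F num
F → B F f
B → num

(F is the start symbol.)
{ [B → . f B], [B → . num], [F → . B F f], [F → . F num], [F → . y num (] }

Start with: [F → . F num]
  [F → . F num] has the dot before F: add [F → . y num (], [F → . B F f]
  [F → . B F f] has the dot before B: add [B → . f B], [B → . num]
No further items can be added.

CLOSURE = { [B → . f B], [B → . num], [F → . B F f], [F → . F num], [F → . y num (] }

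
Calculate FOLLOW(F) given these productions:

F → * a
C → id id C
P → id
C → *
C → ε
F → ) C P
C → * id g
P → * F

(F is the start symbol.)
F is the start symbol, so $ ∈ FOLLOW(F).
In P → * F: F is at the end, add FOLLOW(P)

The FOLLOW sets referred to above (computed the same way, to a fixed point):
  FOLLOW(P) = { $ }

Taking the union: FOLLOW(F) = { $ }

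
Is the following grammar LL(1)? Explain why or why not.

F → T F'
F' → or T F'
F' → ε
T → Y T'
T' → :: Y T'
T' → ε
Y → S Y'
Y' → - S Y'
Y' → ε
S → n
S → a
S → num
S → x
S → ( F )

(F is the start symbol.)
Relevant sets:
  FOLLOW(F') = { $, ')' }
  FOLLOW(T') = { $, ')', 'or' }
  FOLLOW(Y') = { $, ')', '::', 'or' }

For F':
  PREDICT(F' → or T F') = { 'or' }
  PREDICT(F' → ε) = { $, ')' }
For T':
  PREDICT(T' → :: Y T') = { '::' }
  PREDICT(T' → ε) = { $, ')', 'or' }
For Y':
  PREDICT(Y' → '-' S Y') = { '-' }
  PREDICT(Y' → ε) = { $, ')', '::', 'or' }
For S:
  PREDICT(S → n) = { 'n' }
  PREDICT(S → a) = { 'a' }
  PREDICT(S → num) = { 'num' }
  PREDICT(S → x) = { 'x' }
  PREDICT(S → '(' F ')') = { '(' }
F, T, Y have a single production, so nothing to check there.

All predict sets are disjoint. The grammar IS LL(1).

Answer: Yes, the grammar is LL(1).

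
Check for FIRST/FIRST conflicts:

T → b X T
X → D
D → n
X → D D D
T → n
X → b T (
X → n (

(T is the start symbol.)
Yes. X → D / X → D D D on { 'n' }; X → D / X → n '(' on { 'n' }; X → D D D / X → n '(' on { 'n' }

FIRST sets of the non-terminals at (or reachable through a nullable prefix from) the front of some alternative:
  FIRST(D) = { 'n' }

Productions for T:
  T → b X T: FIRST = { 'b' }
  T → n: FIRST = { 'n' }
Productions for X:
  X → D: FIRST = { 'n' }
  X → D D D: FIRST = { 'n' }
  X → b T (: FIRST = { 'b' }
  X → n (: FIRST = { 'n' }
D has only one production, so no FIRST/FIRST conflict is possible there.

Conflict for X: X → D and X → D D D
  Overlap: { 'n' }
Conflict for X: X → D and X → n (
  Overlap: { 'n' }
Conflict for X: X → D D D and X → n (
  Overlap: { 'n' }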